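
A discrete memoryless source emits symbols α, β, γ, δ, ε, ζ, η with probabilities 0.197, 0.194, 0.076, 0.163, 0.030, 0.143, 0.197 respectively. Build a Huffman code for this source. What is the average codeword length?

2.712 bits/symbol

Repeatedly combine the two least-probable nodes; the expected code length is the sum of the merged weights.
merge 3/100 + 19/250 → 53/500
merge 53/500 + 143/1000 → 249/1000
merge 163/1000 + 97/500 → 357/1000
merge 197/1000 + 197/1000 → 197/500
merge 249/1000 + 357/1000 → 303/500
merge 197/500 + 303/500 → 1
L = 53/500 + 249/1000 + 357/1000 + 197/500 + 303/500 + 1 = 339/125 = 2.712 bits/symbol.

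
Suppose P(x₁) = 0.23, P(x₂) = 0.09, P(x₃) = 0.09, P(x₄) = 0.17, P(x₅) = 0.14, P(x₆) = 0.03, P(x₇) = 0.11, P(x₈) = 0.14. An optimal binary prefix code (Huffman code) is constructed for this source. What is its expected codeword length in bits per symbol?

Repeatedly combine the two least-probable nodes; the expected code length is the sum of the merged weights.
merge 3/100 + 9/100 → 3/25
merge 9/100 + 11/100 → 1/5
merge 3/25 + 7/50 → 13/50
merge 7/50 + 17/100 → 31/100
merge 1/5 + 23/100 → 43/100
merge 13/50 + 31/100 → 57/100
merge 43/100 + 57/100 → 1
L = 3/25 + 1/5 + 13/50 + 31/100 + 43/100 + 57/100 + 1 = 289/100 = 2.89 bits/symbol.

2.89 bits/symbol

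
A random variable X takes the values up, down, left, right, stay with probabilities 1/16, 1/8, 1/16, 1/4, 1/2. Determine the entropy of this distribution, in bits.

1.875 bits

Each probability is a power of 1/2, so log₂(1/p) is an integer.
H = Σ p·log₂(1/p) = 1/16·4 + 1/8·3 + 1/16·4 + 1/4·2 + 1/2·1 = 1.875 bits.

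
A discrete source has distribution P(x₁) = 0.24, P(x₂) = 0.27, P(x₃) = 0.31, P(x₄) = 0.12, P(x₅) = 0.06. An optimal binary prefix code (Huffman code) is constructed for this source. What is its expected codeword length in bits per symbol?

2.18 bits/symbol

Repeatedly combine the two least-probable nodes; the expected code length is the sum of the merged weights.
merge 3/50 + 3/25 → 9/50
merge 9/50 + 6/25 → 21/50
merge 27/100 + 31/100 → 29/50
merge 21/50 + 29/50 → 1
L = 9/50 + 21/50 + 29/50 + 1 = 109/50 = 2.18 bits/symbol.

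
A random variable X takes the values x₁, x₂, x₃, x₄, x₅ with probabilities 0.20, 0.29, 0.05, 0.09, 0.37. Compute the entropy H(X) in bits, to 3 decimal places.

2.042 bits

H = −Σ pᵢ log₂ pᵢ.
−0.20·log₂(0.20) = 0.4644
−0.29·log₂(0.29) = 0.5179
−0.05·log₂(0.05) = 0.2161
−0.09·log₂(0.09) = 0.3127
−0.37·log₂(0.37) = 0.5307
Sum ≈ 2.0418 → 2.042 bits.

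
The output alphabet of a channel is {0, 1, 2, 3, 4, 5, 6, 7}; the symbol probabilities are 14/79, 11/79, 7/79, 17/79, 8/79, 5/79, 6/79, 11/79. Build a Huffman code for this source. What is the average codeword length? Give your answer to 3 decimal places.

Repeatedly combine the two least-probable nodes; the expected code length is the sum of the merged weights.
merge 5/79 + 6/79 → 11/79
merge 7/79 + 8/79 → 15/79
merge 11/79 + 11/79 → 22/79
merge 11/79 + 14/79 → 25/79
merge 15/79 + 17/79 → 32/79
merge 22/79 + 25/79 → 47/79
merge 32/79 + 47/79 → 1
L = 11/79 + 15/79 + 22/79 + 25/79 + 32/79 + 47/79 + 1 = 231/79 ≈ 2.924 bits/symbol.

2.924 bits/symbol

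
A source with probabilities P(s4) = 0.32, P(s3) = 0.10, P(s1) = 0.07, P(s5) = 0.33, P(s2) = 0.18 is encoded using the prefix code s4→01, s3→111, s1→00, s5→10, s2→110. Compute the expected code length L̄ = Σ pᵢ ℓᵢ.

L̄ = Σ pᵢ·ℓᵢ = 0.32·2 + 0.10·3 + 0.07·2 + 0.33·2 + 0.18·3 = 2.28 bits/symbol.

2.28 bits/symbol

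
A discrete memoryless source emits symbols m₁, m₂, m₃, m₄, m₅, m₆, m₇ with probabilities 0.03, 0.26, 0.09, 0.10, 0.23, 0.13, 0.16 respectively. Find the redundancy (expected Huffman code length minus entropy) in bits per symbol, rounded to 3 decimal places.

0.035 bits

Entropy H = −Σ p log₂ p ≈ 2.5952 bits.
Huffman merges: 3/100+9/100→3/25; 1/10+3/25→11/50; 13/100+4/25→29/100; 11/50+23/100→9/20; 13/50+29/100→11/20; 9/20+11/20→1. L = 263/100 ≈ 2.6300.
L − H = 2.6300 − 2.5952 = 0.035 bits.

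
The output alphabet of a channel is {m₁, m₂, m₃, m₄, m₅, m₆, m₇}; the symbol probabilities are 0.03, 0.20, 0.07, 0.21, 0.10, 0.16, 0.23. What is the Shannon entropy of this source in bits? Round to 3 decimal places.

H = −Σ pᵢ log₂ pᵢ.
−0.03·log₂(0.03) = 0.1518
−0.20·log₂(0.20) = 0.4644
−0.07·log₂(0.07) = 0.2686
−0.21·log₂(0.21) = 0.4728
−0.10·log₂(0.10) = 0.3322
−0.16·log₂(0.16) = 0.4230
−0.23·log₂(0.23) = 0.4877
Sum ≈ 2.6004 → 2.600 bits.

2.600 bits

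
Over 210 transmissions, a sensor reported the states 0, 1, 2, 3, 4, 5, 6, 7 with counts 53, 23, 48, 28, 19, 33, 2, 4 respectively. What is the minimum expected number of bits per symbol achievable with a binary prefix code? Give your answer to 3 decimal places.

Probabilities are the counts divided by 210.
Repeatedly combine the two least-probable nodes; the expected code length is the sum of the merged weights.
merge 1/105 + 2/105 → 1/35
merge 1/35 + 19/210 → 5/42
merge 23/210 + 5/42 → 8/35
merge 2/15 + 11/70 → 61/210
merge 8/35 + 8/35 → 16/35
merge 53/210 + 61/210 → 19/35
merge 16/35 + 19/35 → 1
L = 1/35 + 5/42 + 8/35 + 61/210 + 16/35 + 19/35 + 1 = 8/3 ≈ 2.667 bits/symbol.

2.667 bits/symbol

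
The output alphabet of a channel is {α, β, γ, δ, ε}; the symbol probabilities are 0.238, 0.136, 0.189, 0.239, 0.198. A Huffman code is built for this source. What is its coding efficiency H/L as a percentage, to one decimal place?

Entropy H = −Σ p log₂ p ≈ 2.2947 bits.
Huffman merges: 17/125+189/1000→13/40; 99/500+119/500→109/250; 239/1000+13/40→141/250; 109/250+141/250→1. L = 93/40 ≈ 2.3250.
Efficiency = H/L = 2.2947/2.3250 = 98.7%.

98.7%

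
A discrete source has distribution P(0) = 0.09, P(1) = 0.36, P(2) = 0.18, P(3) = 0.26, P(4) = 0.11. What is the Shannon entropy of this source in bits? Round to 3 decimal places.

2.144 bits

H = −Σ pᵢ log₂ pᵢ.
−0.09·log₂(0.09) = 0.3127
−0.36·log₂(0.36) = 0.5306
−0.18·log₂(0.18) = 0.4453
−0.26·log₂(0.26) = 0.5053
−0.11·log₂(0.11) = 0.3503
Sum ≈ 2.1442 → 2.144 bits.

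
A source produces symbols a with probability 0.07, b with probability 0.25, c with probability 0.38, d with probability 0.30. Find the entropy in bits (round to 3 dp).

1.820 bits

H = −Σ pᵢ log₂ pᵢ.
−0.07·log₂(0.07) = 0.2686
−0.25·log₂(0.25) = 0.5000
−0.38·log₂(0.38) = 0.5305
−0.30·log₂(0.30) = 0.5211
Sum ≈ 1.8201 → 1.820 bits.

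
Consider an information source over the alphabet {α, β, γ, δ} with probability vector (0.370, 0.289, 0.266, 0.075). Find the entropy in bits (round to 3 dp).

H = −Σ pᵢ log₂ pᵢ.
−0.370·log₂(0.370) = 0.5307
−0.289·log₂(0.289) = 0.5176
−0.266·log₂(0.266) = 0.5082
−0.075·log₂(0.075) = 0.2803
Sum ≈ 1.8368 → 1.837 bits.

1.837 bits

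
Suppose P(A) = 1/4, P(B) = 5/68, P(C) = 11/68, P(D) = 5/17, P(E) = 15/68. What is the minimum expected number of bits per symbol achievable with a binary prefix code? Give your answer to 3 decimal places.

2.235 bits/symbol

Repeatedly combine the two least-probable nodes; the expected code length is the sum of the merged weights.
merge 5/68 + 11/68 → 4/17
merge 15/68 + 4/17 → 31/68
merge 1/4 + 5/17 → 37/68
merge 31/68 + 37/68 → 1
L = 4/17 + 31/68 + 37/68 + 1 = 38/17 ≈ 2.235 bits/symbol.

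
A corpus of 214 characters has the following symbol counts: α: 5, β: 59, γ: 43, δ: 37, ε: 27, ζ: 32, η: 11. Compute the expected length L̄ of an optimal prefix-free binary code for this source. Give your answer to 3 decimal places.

Probabilities are the counts divided by 214.
Repeatedly combine the two least-probable nodes; the expected code length is the sum of the merged weights.
merge 5/214 + 11/214 → 8/107
merge 8/107 + 27/214 → 43/214
merge 16/107 + 37/214 → 69/214
merge 43/214 + 43/214 → 43/107
merge 59/214 + 69/214 → 64/107
merge 43/107 + 64/107 → 1
L = 8/107 + 43/214 + 69/214 + 43/107 + 64/107 + 1 = 278/107 ≈ 2.598 bits/symbol.

2.598 bits/symbol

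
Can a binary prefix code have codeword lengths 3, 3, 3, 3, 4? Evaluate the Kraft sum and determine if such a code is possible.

With common denominator 2^4 = 16: Σ 2^(−ℓᵢ) = 2/16 + 2/16 + 2/16 + 2/16 + 1/16 = 9/16 = 0.5625.
Kraft's inequality requires Σ ≤ 1; here Σ = 0.5625 ≤ 1, so such a prefix code exists.

0.5625; yes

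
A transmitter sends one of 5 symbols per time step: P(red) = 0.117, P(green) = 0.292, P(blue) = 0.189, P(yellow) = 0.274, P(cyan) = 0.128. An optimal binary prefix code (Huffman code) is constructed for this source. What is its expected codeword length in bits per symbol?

2.245 bits/symbol

Repeatedly combine the two least-probable nodes; the expected code length is the sum of the merged weights.
merge 117/1000 + 16/125 → 49/200
merge 189/1000 + 49/200 → 217/500
merge 137/500 + 73/250 → 283/500
merge 217/500 + 283/500 → 1
L = 49/200 + 217/500 + 283/500 + 1 = 449/200 = 2.245 bits/symbol.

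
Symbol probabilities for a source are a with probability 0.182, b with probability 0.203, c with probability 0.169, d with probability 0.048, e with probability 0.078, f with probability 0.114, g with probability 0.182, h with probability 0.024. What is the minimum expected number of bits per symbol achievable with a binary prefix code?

2.837 bits/symbol

Repeatedly combine the two least-probable nodes; the expected code length is the sum of the merged weights.
merge 3/125 + 6/125 → 9/125
merge 9/125 + 39/500 → 3/20
merge 57/500 + 3/20 → 33/125
merge 169/1000 + 91/500 → 351/1000
merge 91/500 + 203/1000 → 77/200
merge 33/125 + 351/1000 → 123/200
merge 77/200 + 123/200 → 1
L = 9/125 + 3/20 + 33/125 + 351/1000 + 77/200 + 123/200 + 1 = 2837/1000 = 2.837 bits/symbol.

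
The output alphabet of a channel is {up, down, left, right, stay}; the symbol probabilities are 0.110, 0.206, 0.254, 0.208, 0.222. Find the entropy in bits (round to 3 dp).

2.275 bits

H = −Σ pᵢ log₂ pᵢ.
−0.110·log₂(0.110) = 0.3503
−0.206·log₂(0.206) = 0.4695
−0.254·log₂(0.254) = 0.5022
−0.208·log₂(0.208) = 0.4712
−0.222·log₂(0.222) = 0.4820
Sum ≈ 2.2752 → 2.275 bits.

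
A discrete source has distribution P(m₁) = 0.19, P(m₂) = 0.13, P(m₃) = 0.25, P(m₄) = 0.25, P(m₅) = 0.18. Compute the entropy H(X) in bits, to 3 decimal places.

H = −Σ pᵢ log₂ pᵢ.
−0.19·log₂(0.19) = 0.4552
−0.13·log₂(0.13) = 0.3826
−0.25·log₂(0.25) = 0.5000
−0.25·log₂(0.25) = 0.5000
−0.18·log₂(0.18) = 0.4453
Sum ≈ 2.2832 → 2.283 bits.

2.283 bits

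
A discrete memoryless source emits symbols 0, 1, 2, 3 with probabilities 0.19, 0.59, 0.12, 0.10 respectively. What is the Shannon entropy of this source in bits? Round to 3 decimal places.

1.604 bits

H = −Σ pᵢ log₂ pᵢ.
−0.19·log₂(0.19) = 0.4552
−0.59·log₂(0.59) = 0.4491
−0.12·log₂(0.12) = 0.3671
−0.10·log₂(0.10) = 0.3322
Sum ≈ 1.6036 → 1.604 bits.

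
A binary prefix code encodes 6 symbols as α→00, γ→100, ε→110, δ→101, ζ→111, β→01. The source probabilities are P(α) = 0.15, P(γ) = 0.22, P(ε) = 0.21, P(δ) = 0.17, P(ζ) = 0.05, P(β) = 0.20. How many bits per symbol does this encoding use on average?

L̄ = Σ pᵢ·ℓᵢ = 0.15·2 + 0.22·3 + 0.21·3 + 0.17·3 + 0.05·3 + 0.20·2 = 2.65 bits/symbol.

2.65 bits/symbol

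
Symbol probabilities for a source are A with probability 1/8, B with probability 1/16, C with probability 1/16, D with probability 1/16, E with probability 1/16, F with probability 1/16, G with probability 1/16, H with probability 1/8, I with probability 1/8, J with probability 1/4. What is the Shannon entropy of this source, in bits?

3.125 bits

Each probability is a power of 1/2, so log₂(1/p) is an integer.
H = Σ p·log₂(1/p) = 1/8·3 + 1/16·4 + 1/16·4 + 1/16·4 + 1/16·4 + 1/16·4 + 1/16·4 + 1/8·3 + 1/8·3 + 1/4·2 = 3.125 bits.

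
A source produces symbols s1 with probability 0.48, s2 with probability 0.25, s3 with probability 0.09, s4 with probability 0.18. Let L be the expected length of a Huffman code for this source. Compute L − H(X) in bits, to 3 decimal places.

Entropy H = −Σ p log₂ p ≈ 1.7662 bits.
Huffman merges: 9/100+9/50→27/100; 1/4+27/100→13/25; 12/25+13/25→1. L = 179/100 ≈ 1.7900.
L − H = 1.7900 − 1.7662 = 0.024 bits.

0.024 bits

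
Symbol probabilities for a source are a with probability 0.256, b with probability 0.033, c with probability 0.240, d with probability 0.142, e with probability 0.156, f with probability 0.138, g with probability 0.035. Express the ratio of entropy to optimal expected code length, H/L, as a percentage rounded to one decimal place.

98.8%

Entropy H = −Σ p log₂ p ≈ 2.5414 bits.
Huffman merges: 33/1000+7/200→17/250; 17/250+69/500→103/500; 71/500+39/250→149/500; 103/500+6/25→223/500; 32/125+149/500→277/500; 223/500+277/500→1. L = 643/250 ≈ 2.5720.
Efficiency = H/L = 2.5414/2.5720 = 98.8%.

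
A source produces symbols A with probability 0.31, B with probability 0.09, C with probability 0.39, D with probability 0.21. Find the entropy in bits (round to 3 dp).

H = −Σ pᵢ log₂ pᵢ.
−0.31·log₂(0.31) = 0.5238
−0.09·log₂(0.09) = 0.3127
−0.39·log₂(0.39) = 0.5298
−0.21·log₂(0.21) = 0.4728
Sum ≈ 1.8391 → 1.839 bits.

1.839 bits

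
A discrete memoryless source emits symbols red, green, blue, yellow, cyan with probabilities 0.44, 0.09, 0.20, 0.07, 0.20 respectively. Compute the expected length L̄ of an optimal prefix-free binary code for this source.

2.08 bits/symbol

Repeatedly combine the two least-probable nodes; the expected code length is the sum of the merged weights.
merge 7/100 + 9/100 → 4/25
merge 4/25 + 1/5 → 9/25
merge 1/5 + 9/25 → 14/25
merge 11/25 + 14/25 → 1
L = 4/25 + 9/25 + 14/25 + 1 = 52/25 = 2.08 bits/symbol.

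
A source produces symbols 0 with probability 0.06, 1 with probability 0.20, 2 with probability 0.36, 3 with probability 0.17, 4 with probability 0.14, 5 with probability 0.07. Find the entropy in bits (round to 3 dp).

2.339 bits

H = −Σ pᵢ log₂ pᵢ.
−0.06·log₂(0.06) = 0.2435
−0.20·log₂(0.20) = 0.4644
−0.36·log₂(0.36) = 0.5306
−0.17·log₂(0.17) = 0.4346
−0.14·log₂(0.14) = 0.3971
−0.07·log₂(0.07) = 0.2686
Sum ≈ 2.3388 → 2.339 bits.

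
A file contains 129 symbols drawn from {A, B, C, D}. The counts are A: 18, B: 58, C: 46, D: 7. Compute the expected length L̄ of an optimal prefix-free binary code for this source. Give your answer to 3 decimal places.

Probabilities are the counts divided by 129.
Repeatedly combine the two least-probable nodes; the expected code length is the sum of the merged weights.
merge 7/129 + 6/43 → 25/129
merge 25/129 + 46/129 → 71/129
merge 58/129 + 71/129 → 1
L = 25/129 + 71/129 + 1 = 75/43 ≈ 1.744 bits/symbol.

1.744 bits/symbol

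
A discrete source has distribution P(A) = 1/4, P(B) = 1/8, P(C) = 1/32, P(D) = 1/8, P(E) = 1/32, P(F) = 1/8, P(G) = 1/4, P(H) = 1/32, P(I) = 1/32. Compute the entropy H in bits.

Each probability is a power of 1/2, so log₂(1/p) is an integer.
H = Σ p·log₂(1/p) = 1/4·2 + 1/8·3 + 1/32·5 + 1/8·3 + 1/32·5 + 1/8·3 + 1/4·2 + 1/32·5 + 1/32·5 = 2.75 bits.

2.75 bits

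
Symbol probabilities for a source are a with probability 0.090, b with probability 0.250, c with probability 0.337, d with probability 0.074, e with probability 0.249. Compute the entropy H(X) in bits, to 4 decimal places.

2.1189 bits

H = −Σ pᵢ log₂ pᵢ.
−0.090·log₂(0.090) = 0.3127
−0.250·log₂(0.250) = 0.5000
−0.337·log₂(0.337) = 0.5288
−0.074·log₂(0.074) = 0.2780
−0.249·log₂(0.249) = 0.4994
Sum ≈ 2.1189 → 2.1189 bits.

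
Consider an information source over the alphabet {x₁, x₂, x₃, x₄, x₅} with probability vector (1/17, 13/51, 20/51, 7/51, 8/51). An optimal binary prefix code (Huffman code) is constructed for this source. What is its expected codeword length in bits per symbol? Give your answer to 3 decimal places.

2.157 bits/symbol

Repeatedly combine the two least-probable nodes; the expected code length is the sum of the merged weights.
merge 1/17 + 7/51 → 10/51
merge 8/51 + 10/51 → 6/17
merge 13/51 + 6/17 → 31/51
merge 20/51 + 31/51 → 1
L = 10/51 + 6/17 + 31/51 + 1 = 110/51 ≈ 2.157 bits/symbol.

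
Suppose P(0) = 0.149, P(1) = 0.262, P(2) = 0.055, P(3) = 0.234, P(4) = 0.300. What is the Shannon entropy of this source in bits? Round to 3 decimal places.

2.157 bits

H = −Σ pᵢ log₂ pᵢ.
−0.149·log₂(0.149) = 0.4092
−0.262·log₂(0.262) = 0.5063
−0.055·log₂(0.055) = 0.2301
−0.234·log₂(0.234) = 0.4903
−0.300·log₂(0.300) = 0.5211
Sum ≈ 2.1571 → 2.157 bits.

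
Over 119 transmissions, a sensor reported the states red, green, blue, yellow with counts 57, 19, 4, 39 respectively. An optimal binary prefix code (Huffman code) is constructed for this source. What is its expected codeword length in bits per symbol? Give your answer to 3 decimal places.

1.714 bits/symbol

Probabilities are the counts divided by 119.
Repeatedly combine the two least-probable nodes; the expected code length is the sum of the merged weights.
merge 4/119 + 19/119 → 23/119
merge 23/119 + 39/119 → 62/119
merge 57/119 + 62/119 → 1
L = 23/119 + 62/119 + 1 = 12/7 ≈ 1.714 bits/symbol.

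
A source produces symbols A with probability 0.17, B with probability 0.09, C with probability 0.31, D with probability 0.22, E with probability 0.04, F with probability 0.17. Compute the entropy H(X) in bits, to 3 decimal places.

2.372 bits

H = −Σ pᵢ log₂ pᵢ.
−0.17·log₂(0.17) = 0.4346
−0.09·log₂(0.09) = 0.3127
−0.31·log₂(0.31) = 0.5238
−0.22·log₂(0.22) = 0.4806
−0.04·log₂(0.04) = 0.1858
−0.17·log₂(0.17) = 0.4346
Sum ≈ 2.3719 → 2.372 bits.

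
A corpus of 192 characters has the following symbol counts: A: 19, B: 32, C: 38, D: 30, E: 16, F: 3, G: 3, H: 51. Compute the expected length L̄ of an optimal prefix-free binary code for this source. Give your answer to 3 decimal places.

2.682 bits/symbol

Probabilities are the counts divided by 192.
Repeatedly combine the two least-probable nodes; the expected code length is the sum of the merged weights.
merge 1/64 + 1/64 → 1/32
merge 1/32 + 1/12 → 11/96
merge 19/192 + 11/96 → 41/192
merge 5/32 + 1/6 → 31/96
merge 19/96 + 41/192 → 79/192
merge 17/64 + 31/96 → 113/192
merge 79/192 + 113/192 → 1
L = 1/32 + 11/96 + 41/192 + 31/96 + 79/192 + 113/192 + 1 = 515/192 ≈ 2.682 bits/symbol.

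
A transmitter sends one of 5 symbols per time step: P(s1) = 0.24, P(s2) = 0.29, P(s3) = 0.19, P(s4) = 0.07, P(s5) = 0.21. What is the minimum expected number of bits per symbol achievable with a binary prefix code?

Repeatedly combine the two least-probable nodes; the expected code length is the sum of the merged weights.
merge 7/100 + 19/100 → 13/50
merge 21/100 + 6/25 → 9/20
merge 13/50 + 29/100 → 11/20
merge 9/20 + 11/20 → 1
L = 13/50 + 9/20 + 11/20 + 1 = 113/50 = 2.26 bits/symbol.

2.26 bits/symbol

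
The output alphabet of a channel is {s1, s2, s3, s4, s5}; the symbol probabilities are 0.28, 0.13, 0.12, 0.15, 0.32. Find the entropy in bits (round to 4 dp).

2.2005 bits

H = −Σ pᵢ log₂ pᵢ.
−0.28·log₂(0.28) = 0.5142
−0.13·log₂(0.13) = 0.3826
−0.12·log₂(0.12) = 0.3671
−0.15·log₂(0.15) = 0.4105
−0.32·log₂(0.32) = 0.5260
Sum ≈ 2.2005 → 2.2005 bits.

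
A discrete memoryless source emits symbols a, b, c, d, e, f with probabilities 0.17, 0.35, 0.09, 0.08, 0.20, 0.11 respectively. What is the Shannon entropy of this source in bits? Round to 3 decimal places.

H = −Σ pᵢ log₂ pᵢ.
−0.17·log₂(0.17) = 0.4346
−0.35·log₂(0.35) = 0.5301
−0.09·log₂(0.09) = 0.3127
−0.08·log₂(0.08) = 0.2915
−0.20·log₂(0.20) = 0.4644
−0.11·log₂(0.11) = 0.3503
Sum ≈ 2.3835 → 2.384 bits.

2.384 bits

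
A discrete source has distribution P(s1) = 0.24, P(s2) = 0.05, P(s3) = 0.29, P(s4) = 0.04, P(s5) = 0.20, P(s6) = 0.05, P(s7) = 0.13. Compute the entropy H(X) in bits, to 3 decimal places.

H = −Σ pᵢ log₂ pᵢ.
−0.24·log₂(0.24) = 0.4941
−0.05·log₂(0.05) = 0.2161
−0.29·log₂(0.29) = 0.5179
−0.04·log₂(0.04) = 0.1858
−0.20·log₂(0.20) = 0.4644
−0.05·log₂(0.05) = 0.2161
−0.13·log₂(0.13) = 0.3826
Sum ≈ 2.4770 → 2.477 bits.

2.477 bits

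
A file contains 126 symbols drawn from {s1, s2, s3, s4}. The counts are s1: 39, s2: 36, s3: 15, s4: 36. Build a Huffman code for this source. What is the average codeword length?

2 bits/symbol

Probabilities are the counts divided by 126.
Repeatedly combine the two least-probable nodes; the expected code length is the sum of the merged weights.
merge 5/42 + 2/7 → 17/42
merge 2/7 + 13/42 → 25/42
merge 17/42 + 25/42 → 1
L = 17/42 + 25/42 + 1 = 2 bits/symbol.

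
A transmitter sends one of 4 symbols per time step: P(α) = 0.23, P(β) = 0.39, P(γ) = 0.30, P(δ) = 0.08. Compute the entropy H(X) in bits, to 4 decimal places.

H = −Σ pᵢ log₂ pᵢ.
−0.23·log₂(0.23) = 0.4877
−0.39·log₂(0.39) = 0.5298
−0.30·log₂(0.30) = 0.5211
−0.08·log₂(0.08) = 0.2915
Sum ≈ 1.8301 → 1.8301 bits.

1.8301 bits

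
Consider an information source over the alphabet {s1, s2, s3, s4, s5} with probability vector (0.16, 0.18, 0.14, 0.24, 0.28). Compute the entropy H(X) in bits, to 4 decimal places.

H = −Σ pᵢ log₂ pᵢ.
−0.16·log₂(0.16) = 0.4230
−0.18·log₂(0.18) = 0.4453
−0.14·log₂(0.14) = 0.3971
−0.24·log₂(0.24) = 0.4941
−0.28·log₂(0.28) = 0.5142
Sum ≈ 2.2738 → 2.2738 bits.

2.2738 bits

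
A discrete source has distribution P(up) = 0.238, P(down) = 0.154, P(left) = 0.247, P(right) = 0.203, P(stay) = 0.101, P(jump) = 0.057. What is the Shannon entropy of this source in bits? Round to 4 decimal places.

2.4435 bits

H = −Σ pᵢ log₂ pᵢ.
−0.238·log₂(0.238) = 0.4929
−0.154·log₂(0.154) = 0.4156
−0.247·log₂(0.247) = 0.4983
−0.203·log₂(0.203) = 0.4670
−0.101·log₂(0.101) = 0.3341
−0.057·log₂(0.057) = 0.2356
Sum ≈ 2.4435 → 2.4435 bits.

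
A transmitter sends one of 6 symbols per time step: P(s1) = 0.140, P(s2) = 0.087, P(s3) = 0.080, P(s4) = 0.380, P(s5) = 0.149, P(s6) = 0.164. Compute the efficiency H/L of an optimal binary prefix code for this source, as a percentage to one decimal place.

98.2%

Entropy H = −Σ p log₂ p ≈ 2.3626 bits.
Huffman merges: 2/25+87/1000→167/1000; 7/50+149/1000→289/1000; 41/250+167/1000→331/1000; 289/1000+331/1000→31/50; 19/50+31/50→1. L = 2407/1000 ≈ 2.4070.
Efficiency = H/L = 2.3626/2.4070 = 98.2%.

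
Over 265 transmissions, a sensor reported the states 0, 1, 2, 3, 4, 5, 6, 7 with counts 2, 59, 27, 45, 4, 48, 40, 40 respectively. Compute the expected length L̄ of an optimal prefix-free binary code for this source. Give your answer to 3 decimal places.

2.743 bits/symbol

Probabilities are the counts divided by 265.
Repeatedly combine the two least-probable nodes; the expected code length is the sum of the merged weights.
merge 2/265 + 4/265 → 6/265
merge 6/265 + 27/265 → 33/265
merge 33/265 + 8/53 → 73/265
merge 8/53 + 9/53 → 17/53
merge 48/265 + 59/265 → 107/265
merge 73/265 + 17/53 → 158/265
merge 107/265 + 158/265 → 1
L = 6/265 + 33/265 + 73/265 + 17/53 + 107/265 + 158/265 + 1 = 727/265 ≈ 2.743 bits/symbol.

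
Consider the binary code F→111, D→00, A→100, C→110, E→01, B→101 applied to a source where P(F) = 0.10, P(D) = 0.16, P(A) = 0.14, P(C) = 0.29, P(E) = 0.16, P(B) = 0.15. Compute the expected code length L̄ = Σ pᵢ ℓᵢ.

2.68 bits/symbol

L̄ = Σ pᵢ·ℓᵢ = 0.10·3 + 0.16·2 + 0.14·3 + 0.29·3 + 0.16·2 + 0.15·3 = 2.68 bits/symbol.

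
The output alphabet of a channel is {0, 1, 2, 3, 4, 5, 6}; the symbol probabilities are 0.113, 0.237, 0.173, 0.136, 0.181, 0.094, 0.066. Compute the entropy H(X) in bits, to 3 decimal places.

H = −Σ pᵢ log₂ pᵢ.
−0.113·log₂(0.113) = 0.3555
−0.237·log₂(0.237) = 0.4923
−0.173·log₂(0.173) = 0.4379
−0.136·log₂(0.136) = 0.3915
−0.181·log₂(0.181) = 0.4463
−0.094·log₂(0.094) = 0.3207
−0.066·log₂(0.066) = 0.2588
Sum ≈ 2.7029 → 2.703 bits.

2.703 bits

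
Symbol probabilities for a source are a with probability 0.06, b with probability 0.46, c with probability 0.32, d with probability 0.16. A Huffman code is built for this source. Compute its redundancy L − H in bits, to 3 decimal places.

0.052 bits

Entropy H = −Σ p log₂ p ≈ 1.7079 bits.
Huffman merges: 3/50+4/25→11/50; 11/50+8/25→27/50; 23/50+27/50→1. L = 44/25 ≈ 1.7600.
L − H = 1.7600 − 1.7079 = 0.052 bits.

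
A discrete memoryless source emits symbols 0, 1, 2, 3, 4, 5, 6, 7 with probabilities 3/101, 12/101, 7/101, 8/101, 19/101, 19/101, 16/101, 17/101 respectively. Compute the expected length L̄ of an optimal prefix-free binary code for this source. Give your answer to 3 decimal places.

2.901 bits/symbol

Repeatedly combine the two least-probable nodes; the expected code length is the sum of the merged weights.
merge 3/101 + 7/101 → 10/101
merge 8/101 + 10/101 → 18/101
merge 12/101 + 16/101 → 28/101
merge 17/101 + 18/101 → 35/101
merge 19/101 + 19/101 → 38/101
merge 28/101 + 35/101 → 63/101
merge 38/101 + 63/101 → 1
L = 10/101 + 18/101 + 28/101 + 35/101 + 38/101 + 63/101 + 1 = 293/101 ≈ 2.901 bits/symbol.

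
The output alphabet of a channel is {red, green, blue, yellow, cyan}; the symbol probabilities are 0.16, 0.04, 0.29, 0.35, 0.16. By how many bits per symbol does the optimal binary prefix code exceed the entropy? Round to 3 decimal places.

0.120 bits

Entropy H = −Σ p log₂ p ≈ 2.0798 bits.
Huffman merges: 1/25+4/25→1/5; 4/25+1/5→9/25; 29/100+7/20→16/25; 9/25+16/25→1. L = 11/5 ≈ 2.2000.
L − H = 2.2000 − 2.0798 = 0.120 bits.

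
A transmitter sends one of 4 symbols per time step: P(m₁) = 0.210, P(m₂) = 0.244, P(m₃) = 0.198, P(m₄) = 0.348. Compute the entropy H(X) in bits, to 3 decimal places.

H = −Σ pᵢ log₂ pᵢ.
−0.210·log₂(0.210) = 0.4728
−0.244·log₂(0.244) = 0.4966
−0.198·log₂(0.198) = 0.4626
−0.348·log₂(0.348) = 0.5299
Sum ≈ 1.9619 → 1.962 bits.

1.962 bits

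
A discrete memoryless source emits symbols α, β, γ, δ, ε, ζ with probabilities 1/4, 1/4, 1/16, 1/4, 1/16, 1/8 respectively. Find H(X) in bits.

Each probability is a power of 1/2, so log₂(1/p) is an integer.
H = Σ p·log₂(1/p) = 1/4·2 + 1/4·2 + 1/16·4 + 1/4·2 + 1/16·4 + 1/8·3 = 2.375 bits.

2.375 bits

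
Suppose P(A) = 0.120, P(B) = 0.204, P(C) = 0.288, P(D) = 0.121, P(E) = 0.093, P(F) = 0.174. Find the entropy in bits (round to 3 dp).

H = −Σ pᵢ log₂ pᵢ.
−0.120·log₂(0.120) = 0.3671
−0.204·log₂(0.204) = 0.4678
−0.288·log₂(0.288) = 0.5172
−0.121·log₂(0.121) = 0.3687
−0.093·log₂(0.093) = 0.3187
−0.174·log₂(0.174) = 0.4390
Sum ≈ 2.4784 → 2.478 bits.

2.478 bits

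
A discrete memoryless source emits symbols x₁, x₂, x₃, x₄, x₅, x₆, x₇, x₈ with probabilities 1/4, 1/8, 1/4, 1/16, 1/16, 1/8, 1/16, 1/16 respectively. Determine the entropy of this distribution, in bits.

Each probability is a power of 1/2, so log₂(1/p) is an integer.
H = Σ p·log₂(1/p) = 1/4·2 + 1/8·3 + 1/4·2 + 1/16·4 + 1/16·4 + 1/8·3 + 1/16·4 + 1/16·4 = 2.75 bits.

2.75 bits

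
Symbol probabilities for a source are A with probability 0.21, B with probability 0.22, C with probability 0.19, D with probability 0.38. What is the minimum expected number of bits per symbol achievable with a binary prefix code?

2 bits/symbol

Repeatedly combine the two least-probable nodes; the expected code length is the sum of the merged weights.
merge 19/100 + 21/100 → 2/5
merge 11/50 + 19/50 → 3/5
merge 2/5 + 3/5 → 1
L = 2/5 + 3/5 + 1 = 2 bits/symbol.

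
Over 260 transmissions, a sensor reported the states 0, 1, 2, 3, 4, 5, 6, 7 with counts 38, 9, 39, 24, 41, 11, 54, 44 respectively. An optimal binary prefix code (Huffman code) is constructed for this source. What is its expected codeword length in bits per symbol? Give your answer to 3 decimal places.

2.869 bits/symbol

Probabilities are the counts divided by 260.
Repeatedly combine the two least-probable nodes; the expected code length is the sum of the merged weights.
merge 9/260 + 11/260 → 1/13
merge 1/13 + 6/65 → 11/65
merge 19/130 + 3/20 → 77/260
merge 41/260 + 11/65 → 17/52
merge 11/65 + 27/130 → 49/130
merge 77/260 + 17/52 → 81/130
merge 49/130 + 81/130 → 1
L = 1/13 + 11/65 + 77/260 + 17/52 + 49/130 + 81/130 + 1 = 373/130 ≈ 2.869 bits/symbol.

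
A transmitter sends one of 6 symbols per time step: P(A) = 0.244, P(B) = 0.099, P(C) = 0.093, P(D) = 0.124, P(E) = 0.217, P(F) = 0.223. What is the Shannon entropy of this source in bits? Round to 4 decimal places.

2.4801 bits

H = −Σ pᵢ log₂ pᵢ.
−0.244·log₂(0.244) = 0.4966
−0.099·log₂(0.099) = 0.3303
−0.093·log₂(0.093) = 0.3187
−0.124·log₂(0.124) = 0.3734
−0.217·log₂(0.217) = 0.4783
−0.223·log₂(0.223) = 0.4828
Sum ≈ 2.4801 → 2.4801 bits.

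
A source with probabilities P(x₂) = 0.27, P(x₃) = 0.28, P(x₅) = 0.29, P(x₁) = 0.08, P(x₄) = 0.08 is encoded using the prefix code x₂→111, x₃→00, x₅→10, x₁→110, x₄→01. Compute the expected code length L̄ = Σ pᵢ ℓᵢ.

2.35 bits/symbol

L̄ = Σ pᵢ·ℓᵢ = 0.27·3 + 0.28·2 + 0.29·2 + 0.08·3 + 0.08·2 = 2.35 bits/symbol.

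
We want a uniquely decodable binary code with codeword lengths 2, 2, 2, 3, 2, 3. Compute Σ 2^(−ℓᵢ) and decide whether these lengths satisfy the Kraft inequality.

1.25; no

With common denominator 2^3 = 8: Σ 2^(−ℓᵢ) = 2/8 + 2/8 + 2/8 + 1/8 + 2/8 + 1/8 = 10/8 = 1.25.
Kraft's inequality requires Σ ≤ 1; here Σ = 1.25 > 1, so no such prefix code exists.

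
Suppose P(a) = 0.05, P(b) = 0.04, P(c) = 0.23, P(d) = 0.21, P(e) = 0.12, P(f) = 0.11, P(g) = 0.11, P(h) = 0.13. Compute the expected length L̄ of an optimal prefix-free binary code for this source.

2.85 bits/symbol

Repeatedly combine the two least-probable nodes; the expected code length is the sum of the merged weights.
merge 1/25 + 1/20 → 9/100
merge 9/100 + 11/100 → 1/5
merge 11/100 + 3/25 → 23/100
merge 13/100 + 1/5 → 33/100
merge 21/100 + 23/100 → 11/25
merge 23/100 + 33/100 → 14/25
merge 11/25 + 14/25 → 1
L = 9/100 + 1/5 + 23/100 + 33/100 + 11/25 + 14/25 + 1 = 57/20 = 2.85 bits/symbol.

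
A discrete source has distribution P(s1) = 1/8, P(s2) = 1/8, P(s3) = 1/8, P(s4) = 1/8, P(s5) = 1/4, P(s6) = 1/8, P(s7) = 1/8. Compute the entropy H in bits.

Each probability is a power of 1/2, so log₂(1/p) is an integer.
H = Σ p·log₂(1/p) = 1/8·3 + 1/8·3 + 1/8·3 + 1/8·3 + 1/4·2 + 1/8·3 + 1/8·3 = 2.75 bits.

2.75 bits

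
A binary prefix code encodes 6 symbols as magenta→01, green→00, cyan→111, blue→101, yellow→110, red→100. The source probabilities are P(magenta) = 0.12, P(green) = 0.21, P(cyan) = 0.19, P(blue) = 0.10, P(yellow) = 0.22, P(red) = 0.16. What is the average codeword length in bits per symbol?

L̄ = Σ pᵢ·ℓᵢ = 0.12·2 + 0.21·2 + 0.19·3 + 0.10·3 + 0.22·3 + 0.16·3 = 2.67 bits/symbol.

2.67 bits/symbol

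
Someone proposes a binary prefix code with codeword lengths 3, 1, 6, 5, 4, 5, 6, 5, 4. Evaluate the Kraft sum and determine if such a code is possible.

With common denominator 2^6 = 64: Σ 2^(−ℓᵢ) = 8/64 + 32/64 + 1/64 + 2/64 + 4/64 + 2/64 + 1/64 + 2/64 + 4/64 = 56/64 = 0.875.
Kraft's inequality requires Σ ≤ 1; here Σ = 0.875 ≤ 1, so such a prefix code exists.

0.875; yes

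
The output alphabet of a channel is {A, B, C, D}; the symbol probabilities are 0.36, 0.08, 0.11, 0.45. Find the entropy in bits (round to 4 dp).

1.6908 bits

H = −Σ pᵢ log₂ pᵢ.
−0.36·log₂(0.36) = 0.5306
−0.08·log₂(0.08) = 0.2915
−0.11·log₂(0.11) = 0.3503
−0.45·log₂(0.45) = 0.5184
Sum ≈ 1.6908 → 1.6908 bits.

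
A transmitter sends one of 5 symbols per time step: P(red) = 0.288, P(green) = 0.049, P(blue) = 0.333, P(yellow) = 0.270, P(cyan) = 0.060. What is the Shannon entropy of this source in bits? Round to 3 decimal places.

H = −Σ pᵢ log₂ pᵢ.
−0.288·log₂(0.288) = 0.5172
−0.049·log₂(0.049) = 0.2132
−0.333·log₂(0.333) = 0.5283
−0.270·log₂(0.270) = 0.5100
−0.060·log₂(0.060) = 0.2435
Sum ≈ 2.0122 → 2.012 bits.

2.012 bits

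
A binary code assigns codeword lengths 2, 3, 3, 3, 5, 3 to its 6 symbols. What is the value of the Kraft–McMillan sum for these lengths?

With common denominator 2^5 = 32: Σ 2^(−ℓᵢ) = 8/32 + 4/32 + 4/32 + 4/32 + 1/32 + 4/32 = 25/32 = 0.78125.

0.78125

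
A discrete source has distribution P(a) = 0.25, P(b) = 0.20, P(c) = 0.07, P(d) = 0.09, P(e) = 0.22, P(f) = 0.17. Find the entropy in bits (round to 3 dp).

H = −Σ pᵢ log₂ pᵢ.
−0.25·log₂(0.25) = 0.5000
−0.20·log₂(0.20) = 0.4644
−0.07·log₂(0.07) = 0.2686
−0.09·log₂(0.09) = 0.3127
−0.22·log₂(0.22) = 0.4806
−0.17·log₂(0.17) = 0.4346
Sum ≈ 2.4608 → 2.461 bits.

2.461 bits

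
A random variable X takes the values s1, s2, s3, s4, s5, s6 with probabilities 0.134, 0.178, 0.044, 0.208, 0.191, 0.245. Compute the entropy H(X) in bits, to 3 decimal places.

2.455 bits

H = −Σ pᵢ log₂ pᵢ.
−0.134·log₂(0.134) = 0.3886
−0.178·log₂(0.178) = 0.4432
−0.044·log₂(0.044) = 0.1983
−0.208·log₂(0.208) = 0.4712
−0.191·log₂(0.191) = 0.4562
−0.245·log₂(0.245) = 0.4971
Sum ≈ 2.4546 → 2.455 bits.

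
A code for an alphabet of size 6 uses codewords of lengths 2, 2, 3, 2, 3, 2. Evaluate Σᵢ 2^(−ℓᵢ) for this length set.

With common denominator 2^3 = 8: Σ 2^(−ℓᵢ) = 2/8 + 2/8 + 1/8 + 2/8 + 1/8 + 2/8 = 10/8 = 1.25.

1.25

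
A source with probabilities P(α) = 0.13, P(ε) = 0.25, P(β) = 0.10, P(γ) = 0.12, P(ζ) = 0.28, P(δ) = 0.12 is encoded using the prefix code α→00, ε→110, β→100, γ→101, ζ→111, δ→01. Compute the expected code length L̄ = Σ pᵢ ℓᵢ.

2.75 bits/symbol

L̄ = Σ pᵢ·ℓᵢ = 0.13·2 + 0.25·3 + 0.10·3 + 0.12·3 + 0.28·3 + 0.12·2 = 2.75 bits/symbol.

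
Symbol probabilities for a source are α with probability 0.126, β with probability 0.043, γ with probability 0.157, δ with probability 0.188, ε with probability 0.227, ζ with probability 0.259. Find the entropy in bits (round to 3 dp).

H = −Σ pᵢ log₂ pᵢ.
−0.126·log₂(0.126) = 0.3766
−0.043·log₂(0.043) = 0.1952
−0.157·log₂(0.157) = 0.4194
−0.188·log₂(0.188) = 0.4533
−0.227·log₂(0.227) = 0.4856
−0.259·log₂(0.259) = 0.5048
Sum ≈ 2.4348 → 2.435 bits.

2.435 bits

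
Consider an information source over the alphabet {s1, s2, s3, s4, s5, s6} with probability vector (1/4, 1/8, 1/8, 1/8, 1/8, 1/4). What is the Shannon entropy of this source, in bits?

Each probability is a power of 1/2, so log₂(1/p) is an integer.
H = Σ p·log₂(1/p) = 1/4·2 + 1/8·3 + 1/8·3 + 1/8·3 + 1/8·3 + 1/4·2 = 2.5 bits.

2.5 bits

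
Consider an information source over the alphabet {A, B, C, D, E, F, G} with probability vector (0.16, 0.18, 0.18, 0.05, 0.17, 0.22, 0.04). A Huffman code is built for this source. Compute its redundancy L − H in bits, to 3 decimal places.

0.059 bits

Entropy H = −Σ p log₂ p ≈ 2.6306 bits.
Huffman merges: 1/25+1/20→9/100; 9/100+4/25→1/4; 17/100+9/50→7/20; 9/50+11/50→2/5; 1/4+7/20→3/5; 2/5+3/5→1. L = 269/100 ≈ 2.6900.
L − H = 2.6900 − 2.6306 = 0.059 bits.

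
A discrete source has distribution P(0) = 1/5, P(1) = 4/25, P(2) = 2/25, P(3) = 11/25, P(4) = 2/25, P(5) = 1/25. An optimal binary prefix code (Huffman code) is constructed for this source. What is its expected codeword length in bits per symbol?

Repeatedly combine the two least-probable nodes; the expected code length is the sum of the merged weights.
merge 1/25 + 2/25 → 3/25
merge 2/25 + 3/25 → 1/5
merge 4/25 + 1/5 → 9/25
merge 1/5 + 9/25 → 14/25
merge 11/25 + 14/25 → 1
L = 3/25 + 1/5 + 9/25 + 14/25 + 1 = 56/25 = 2.24 bits/symbol.

2.24 bits/symbol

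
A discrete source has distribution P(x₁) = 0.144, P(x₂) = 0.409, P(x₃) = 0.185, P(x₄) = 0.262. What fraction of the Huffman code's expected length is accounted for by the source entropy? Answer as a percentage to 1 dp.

Entropy H = −Σ p log₂ p ≈ 1.8868 bits.
Huffman merges: 18/125+37/200→329/1000; 131/500+329/1000→591/1000; 409/1000+591/1000→1. L = 48/25 ≈ 1.9200.
Efficiency = H/L = 1.8868/1.9200 = 98.3%.

98.3%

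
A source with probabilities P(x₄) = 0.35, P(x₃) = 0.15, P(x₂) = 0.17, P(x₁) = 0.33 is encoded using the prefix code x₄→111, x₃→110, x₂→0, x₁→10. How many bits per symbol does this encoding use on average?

2.33 bits/symbol

L̄ = Σ pᵢ·ℓᵢ = 0.35·3 + 0.15·3 + 0.17·1 + 0.33·2 = 2.33 bits/symbol.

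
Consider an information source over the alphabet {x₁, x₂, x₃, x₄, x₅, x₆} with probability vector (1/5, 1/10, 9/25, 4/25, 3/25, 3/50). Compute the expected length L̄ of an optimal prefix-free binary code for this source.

Repeatedly combine the two least-probable nodes; the expected code length is the sum of the merged weights.
merge 3/50 + 1/10 → 4/25
merge 3/25 + 4/25 → 7/25
merge 4/25 + 1/5 → 9/25
merge 7/25 + 9/25 → 16/25
merge 9/25 + 16/25 → 1
L = 4/25 + 7/25 + 9/25 + 16/25 + 1 = 61/25 = 2.44 bits/symbol.

2.44 bits/symbol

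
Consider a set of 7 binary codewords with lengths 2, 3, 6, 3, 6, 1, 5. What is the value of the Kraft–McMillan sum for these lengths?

With common denominator 2^6 = 64: Σ 2^(−ℓᵢ) = 16/64 + 8/64 + 1/64 + 8/64 + 1/64 + 32/64 + 2/64 = 68/64 = 1.0625.

1.0625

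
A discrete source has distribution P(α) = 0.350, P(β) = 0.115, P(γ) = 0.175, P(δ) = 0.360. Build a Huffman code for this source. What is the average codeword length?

1.93 bits/symbol

Repeatedly combine the two least-probable nodes; the expected code length is the sum of the merged weights.
merge 23/200 + 7/40 → 29/100
merge 29/100 + 7/20 → 16/25
merge 9/25 + 16/25 → 1
L = 29/100 + 16/25 + 1 = 193/100 = 1.93 bits/symbol.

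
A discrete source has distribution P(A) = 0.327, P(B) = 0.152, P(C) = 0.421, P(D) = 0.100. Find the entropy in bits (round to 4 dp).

1.7981 bits

H = −Σ pᵢ log₂ pᵢ.
−0.327·log₂(0.327) = 0.5273
−0.152·log₂(0.152) = 0.4131
−0.421·log₂(0.421) = 0.5255
−0.100·log₂(0.100) = 0.3322
Sum ≈ 1.7981 → 1.7981 bits.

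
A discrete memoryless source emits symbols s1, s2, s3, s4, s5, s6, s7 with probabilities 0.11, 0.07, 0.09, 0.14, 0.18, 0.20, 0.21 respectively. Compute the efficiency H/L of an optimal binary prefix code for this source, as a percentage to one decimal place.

98.6%

Entropy H = −Σ p log₂ p ≈ 2.7111 bits.
Huffman merges: 7/100+9/100→4/25; 11/100+7/50→1/4; 4/25+9/50→17/50; 1/5+21/100→41/100; 1/4+17/50→59/100; 41/100+59/100→1. L = 11/4 ≈ 2.7500.
Efficiency = H/L = 2.7111/2.7500 = 98.6%.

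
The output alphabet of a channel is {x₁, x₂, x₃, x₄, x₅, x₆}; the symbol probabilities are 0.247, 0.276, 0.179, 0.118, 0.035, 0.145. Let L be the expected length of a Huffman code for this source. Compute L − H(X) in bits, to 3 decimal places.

Entropy H = −Σ p log₂ p ≈ 2.3922 bits.
Huffman merges: 7/200+59/500→153/1000; 29/200+153/1000→149/500; 179/1000+247/1000→213/500; 69/250+149/500→287/500; 213/500+287/500→1. L = 2451/1000 ≈ 2.4510.
L − H = 2.4510 − 2.3922 = 0.059 bits.

0.059 bits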